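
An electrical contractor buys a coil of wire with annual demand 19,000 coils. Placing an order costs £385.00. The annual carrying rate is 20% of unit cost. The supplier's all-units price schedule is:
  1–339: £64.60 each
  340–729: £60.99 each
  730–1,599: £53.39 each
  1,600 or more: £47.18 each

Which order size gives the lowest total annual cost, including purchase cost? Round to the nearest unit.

Holding cost per unit per year at price C is H = 0.20·C.
Evaluate total cost at each tier's feasible EOQ or, if the EOQ is below the tier, at the tier's minimum quantity.
Tier 1 (£64.60): EOQ = 1064.1 exceeds tier's upper bound 339, so this tier is dominated.
Tier 2 (£60.99): EOQ = 1095.2 exceeds tier's upper bound 729, so this tier is dominated.
EOQ at £53.39 = 1170.5 (feasible in tier 3): TC = 19,000×£53.39 + (19,000/1170.5)×385 + (1170.5/2)×0.20×£53.39 = £1,026,908.77.
EOQ at £47.18 = 1245.2 < 1600, so use break Q=1600: TC = 19,000×£47.18 + (19,000/1600.0)×385 + (1600.0/2)×0.20×£47.18 = £908,540.68.
Lowest total cost is £908,540.68 at Q = 1600.0.

Q* ≈ 1,600 coils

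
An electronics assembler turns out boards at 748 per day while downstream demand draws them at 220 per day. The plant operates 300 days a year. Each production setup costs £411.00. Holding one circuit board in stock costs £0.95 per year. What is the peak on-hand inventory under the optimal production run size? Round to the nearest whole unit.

I_max ≈ 6,349 boards

Annual demand D = 220 × 300 = 66,000.
Production build-up factor (1 − d/p) = 1 − 220/748 = 0.7059.
Q* = √(2DS / (H(1 − d/p))) = √(2 × 66,000 × 411 / (0.95 × 0.7059)).
= √(54,252,000 / 0.6706) ≈ 8994.560.
Maximum inventory = Q*(1 − d/p) = 8994.560 × 0.7059 ≈ 6349.101.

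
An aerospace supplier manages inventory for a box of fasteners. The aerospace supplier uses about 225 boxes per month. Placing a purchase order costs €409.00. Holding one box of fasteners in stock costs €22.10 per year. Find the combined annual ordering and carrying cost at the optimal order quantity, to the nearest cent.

TC* ≈ €6,986.42

Annual demand D = 225 × 12 = 2,700.
Q* = √(2DS/H) = √(2 × 2,700 × 409 / 22.1) ≈ 316.13.
At the optimum the two cost components are equal, so total cost = 2·(Q*/2)H = Q*·H.
Minimum total = √(2DSH) = √(2 × 2,700 × 409 × 22.1) ≈ 6986.420.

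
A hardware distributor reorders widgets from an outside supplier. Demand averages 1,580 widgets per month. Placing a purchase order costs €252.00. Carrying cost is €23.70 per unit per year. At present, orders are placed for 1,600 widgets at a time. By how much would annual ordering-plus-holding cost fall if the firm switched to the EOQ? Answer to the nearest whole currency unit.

Annual demand D = 1,580 × 12 = 18,960.
EOQ = √(2DS/H) = √(2 × 18,960 × 252 / 23.7) ≈ 634.98.
Cost at Q* = (D/Q*)S + (Q*/2)H = √(2DSH) ≈ €15,049.03.
Cost at Q = 1,600: (18,960/1,600)×252 + (1,600/2)×23.7 = €2,986.20 + €18,960.00 = €21,946.20.
Excess = €21,946.20 − €15,049.03 = €6,897.17.

Extra cost ≈ €6,897 per year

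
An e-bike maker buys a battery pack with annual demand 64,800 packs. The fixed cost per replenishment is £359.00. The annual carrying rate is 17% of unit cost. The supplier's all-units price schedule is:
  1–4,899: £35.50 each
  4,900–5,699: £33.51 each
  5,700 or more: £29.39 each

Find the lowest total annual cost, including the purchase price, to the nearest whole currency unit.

TC* ≈ £1,922,793

Holding cost per unit per year at price C is H = 0.17·C.
For each price level, check whether its EOQ is feasible; otherwise the best quantity at that price is the breakpoint.
EOQ at £35.50 = 2776.6 (feasible in tier 1): TC = 64,800×£35.50 + (64,800/2776.6)×359 + (2776.6/2)×0.17×£35.50 = £2,317,156.69.
EOQ at £33.51 = 2857.8 < 4900, so use break Q=4900: TC = 64,800×£33.51 + (64,800/4900.0)×359 + (4900.0/2)×0.17×£33.51 = £2,190,152.51.
EOQ at £29.39 = 3051.6 < 5700, so use break Q=5700: TC = 64,800×£29.39 + (64,800/5700.0)×359 + (5700.0/2)×0.17×£29.39 = £1,922,792.72.
Lowest total cost among the candidates is at Q = 5700.0.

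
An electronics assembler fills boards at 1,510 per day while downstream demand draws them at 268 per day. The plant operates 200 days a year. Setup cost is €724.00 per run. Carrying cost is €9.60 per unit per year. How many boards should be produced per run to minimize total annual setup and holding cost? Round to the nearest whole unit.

Annual demand D = 268 × 200 = 53,600.
Production build-up factor (1 − d/p) = 1 − 268/1,510 = 0.8225.
Q* = √(2DS / (H(1 − d/p))) = √(2 × 53,600 × 724 / (9.6 × 0.8225)).
= √(77,612,800 / 7.8962) ≈ 3135.153.

Q* ≈ 3,135 boards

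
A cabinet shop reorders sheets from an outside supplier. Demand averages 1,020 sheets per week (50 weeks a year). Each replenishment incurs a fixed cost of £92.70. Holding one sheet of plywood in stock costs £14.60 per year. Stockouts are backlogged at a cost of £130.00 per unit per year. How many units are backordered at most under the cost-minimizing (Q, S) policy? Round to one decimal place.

S* ≈ 85.7 sheets

Annual demand D = 1,020 × 50 = 51,000.
With planned backorders, Q* = √(2DS/H) · √((H+B)/B).
√(2DS/H) = √(2 × 51,000 × 92.7 / 14.6) = 804.755.
√((H+B)/B) = √((14.6+130)/130) = 1.0547.
Q* ≈ 848.743.
S* = Q* · H/(H+B) = 848.743 × 14.6/144.6 ≈ 85.696.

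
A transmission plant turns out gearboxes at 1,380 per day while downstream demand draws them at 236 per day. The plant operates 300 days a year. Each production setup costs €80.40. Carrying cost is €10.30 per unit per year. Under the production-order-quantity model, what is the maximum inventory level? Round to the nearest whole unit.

I_max ≈ 957 gearboxes

Annual demand D = 236 × 300 = 70,800.
Production build-up factor (1 − d/p) = 1 − 236/1,380 = 0.8290.
Q* = √(2DS / (H(1 − d/p))) = √(2 × 70,800 × 80.4 / (10.3 × 0.8290)).
= √(11,384,640 / 8.5386) ≈ 1154.696.
Maximum inventory = Q*(1 − d/p) = 1154.696 × 0.8290 ≈ 957.226.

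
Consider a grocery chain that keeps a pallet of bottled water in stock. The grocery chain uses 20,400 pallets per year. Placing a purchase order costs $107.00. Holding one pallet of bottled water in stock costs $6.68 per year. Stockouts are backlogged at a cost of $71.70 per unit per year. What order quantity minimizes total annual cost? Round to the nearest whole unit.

Q* ≈ 845 pallets

With planned backorders, Q* = √(2DS/H) · √((H+B)/B).
√(2DS/H) = √(2 × 20,400 × 107 / 6.68) = 808.414.
√((H+B)/B) = √((6.68+71.7)/71.7) = 1.0455.
Q* ≈ 845.234.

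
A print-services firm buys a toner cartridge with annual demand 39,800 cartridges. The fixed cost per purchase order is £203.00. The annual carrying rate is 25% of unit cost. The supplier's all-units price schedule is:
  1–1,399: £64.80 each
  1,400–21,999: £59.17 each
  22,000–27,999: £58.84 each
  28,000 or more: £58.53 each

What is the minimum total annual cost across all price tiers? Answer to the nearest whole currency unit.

TC* ≈ £2,371,092

Holding cost per unit per year at price C is H = 0.25·C.
For each price level, check whether its EOQ is feasible; otherwise the best quantity at that price is the breakpoint.
EOQ at £64.80 = 998.7 (feasible in tier 1): TC = 39,800×£64.80 + (39,800/998.7)×203 + (998.7/2)×0.25×£64.80 = £2,595,219.39.
EOQ at £59.17 = 1045.2 < 1400, so use break Q=1400: TC = 39,800×£59.17 + (39,800/1400.0)×203 + (1400.0/2)×0.25×£59.17 = £2,371,091.75.
EOQ at £58.84 = 1048.1 < 22000, so use break Q=22000: TC = 39,800×£58.84 + (39,800/22000.0)×203 + (22000.0/2)×0.25×£58.84 = £2,504,009.25.
EOQ at £58.53 = 1050.9 < 28000, so use break Q=28000: TC = 39,800×£58.53 + (39,800/28000.0)×203 + (28000.0/2)×0.25×£58.53 = £2,534,637.55.
Lowest total cost among the candidates is at Q = 1400.0.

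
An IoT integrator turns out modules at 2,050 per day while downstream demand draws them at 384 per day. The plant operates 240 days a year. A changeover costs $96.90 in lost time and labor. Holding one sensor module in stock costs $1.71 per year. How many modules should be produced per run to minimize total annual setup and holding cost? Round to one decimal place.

Q* ≈ 3,585.0 modules

Annual demand D = 384 × 240 = 92,160.
Production build-up factor (1 − d/p) = 1 − 384/2,050 = 0.8127.
Q* = √(2DS / (H(1 − d/p))) = √(2 × 92,160 × 96.9 / (1.71 × 0.8127)).
= √(17,860,608 / 1.3897) ≈ 3585.003.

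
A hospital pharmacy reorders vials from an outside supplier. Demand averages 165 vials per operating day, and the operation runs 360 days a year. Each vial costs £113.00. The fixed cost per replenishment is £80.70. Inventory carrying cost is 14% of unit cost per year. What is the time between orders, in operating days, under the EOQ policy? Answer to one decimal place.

Annual demand D = 165 × 360 = 59,400.
Holding cost H = 0.14 × £113.00 = £15.8200 per unit per year.
EOQ = √(2DS/H) = √(2 × 59,400 × 80.7 / 15.82) ≈ 778.47.
Cycle time = Q*/D × 360 = 778.47 / 59,400 × 360 ≈ 4.718 days.

T ≈ 4.7 days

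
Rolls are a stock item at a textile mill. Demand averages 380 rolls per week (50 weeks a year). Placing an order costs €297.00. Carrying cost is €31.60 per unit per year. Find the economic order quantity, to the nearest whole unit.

Q* ≈ 598 rolls

Annual demand D = 380 × 50 = 19,000.
EOQ = √(2DS / H) = √(2 × 19,000 × 297 / 31.6).
= √(11,286,000 / 31.6) = √357,151.8987 ≈ 597.622.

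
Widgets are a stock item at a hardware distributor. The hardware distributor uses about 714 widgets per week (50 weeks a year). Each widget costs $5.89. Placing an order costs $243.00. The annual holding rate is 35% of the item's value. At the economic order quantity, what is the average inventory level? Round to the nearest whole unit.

Average inventory ≈ 1,451 widgets

Annual demand D = 714 × 50 = 35,700.
Holding cost H = 0.35 × $5.89 = $2.0615 per unit per year.
Q* = √(2DS/H) = √(2 × 35,700 × 243 / 2.0615) ≈ 2901.09.
Average inventory = Q*/2 ≈ 2901.09 / 2 = 1450.543.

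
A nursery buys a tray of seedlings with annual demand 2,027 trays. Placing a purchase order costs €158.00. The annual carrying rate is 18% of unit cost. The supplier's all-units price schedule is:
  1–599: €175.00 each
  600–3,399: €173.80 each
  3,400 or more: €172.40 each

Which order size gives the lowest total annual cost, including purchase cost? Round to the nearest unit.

Q* ≈ 143 trays

Holding cost per unit per year at price C is H = 0.18·C.
Evaluate total cost at each tier's feasible EOQ or, if the EOQ is below the tier, at the tier's minimum quantity.
EOQ at €175.00 = 142.6 (feasible in tier 1): TC = 2,027×€175.00 + (2,027/142.6)×158 + (142.6/2)×0.18×€175.00 = €359,216.85.
EOQ at €173.80 = 143.1 < 600, so use break Q=600: TC = 2,027×€173.80 + (2,027/600.0)×158 + (600.0/2)×0.18×€173.80 = €362,211.58.
EOQ at €172.40 = 143.7 < 3400, so use break Q=3400: TC = 2,027×€172.40 + (2,027/3400.0)×158 + (3400.0/2)×0.18×€172.40 = €402,303.40.
Lowest total cost is €359,216.85 at Q = 142.6.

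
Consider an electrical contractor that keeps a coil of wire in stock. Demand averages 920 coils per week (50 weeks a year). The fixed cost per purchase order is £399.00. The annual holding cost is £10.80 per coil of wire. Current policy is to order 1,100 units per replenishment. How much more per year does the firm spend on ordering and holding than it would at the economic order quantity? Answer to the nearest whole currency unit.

Annual demand D = 920 × 50 = 46,000.
EOQ = √(2DS/H) = √(2 × 46,000 × 399 / 10.8) ≈ 1843.61.
Cost at Q* = (D/Q*)S + (Q*/2)H = √(2DSH) ≈ £19,910.96.
Cost at Q = 1,100: (46,000/1,100)×399 + (1,100/2)×10.8 = £16,685.45 + £5,940.00 = £22,625.45.
Excess = £22,625.45 − £19,910.96 = £2,714.49.

Extra cost ≈ £2,714 per year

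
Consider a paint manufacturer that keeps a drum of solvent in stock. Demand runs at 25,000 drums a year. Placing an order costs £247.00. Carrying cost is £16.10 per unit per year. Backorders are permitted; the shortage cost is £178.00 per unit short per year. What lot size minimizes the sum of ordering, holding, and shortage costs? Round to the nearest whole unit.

With planned backorders, Q* = √(2DS/H) · √((H+B)/B).
√(2DS/H) = √(2 × 25,000 × 247 / 16.1) = 875.831.
√((H+B)/B) = √((16.1+178)/178) = 1.0442.
Q* ≈ 914.583.

Q* ≈ 915 drums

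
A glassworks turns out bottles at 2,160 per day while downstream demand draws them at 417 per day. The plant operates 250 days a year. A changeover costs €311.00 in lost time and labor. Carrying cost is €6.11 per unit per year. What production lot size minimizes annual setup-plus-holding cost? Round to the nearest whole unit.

Annual demand D = 417 × 250 = 104,250.
Production build-up factor (1 − d/p) = 1 − 417/2,160 = 0.8069.
Q* = √(2DS / (H(1 − d/p))) = √(2 × 104,250 × 311 / (6.11 × 0.8069)).
= √(64,843,500 / 4.9304) ≈ 3626.526.

Q* ≈ 3,627 bottles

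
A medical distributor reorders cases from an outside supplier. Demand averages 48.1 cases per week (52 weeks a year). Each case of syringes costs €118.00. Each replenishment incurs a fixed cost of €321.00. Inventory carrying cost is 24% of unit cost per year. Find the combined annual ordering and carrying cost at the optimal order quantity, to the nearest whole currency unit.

Annual demand D = 48.1 × 52 = 2,501.2.
Holding cost H = 0.24 × €118.00 = €28.3200 per unit per year.
EOQ = √(2DS/H) = √(2 × 2,501.2 × 321 / 28.32) ≈ 238.12.
At Q*, ordering cost (D/Q*)S equals holding cost (Q*/2)H, each = √(DSH/2).
Minimum total = √(2DSH) = √(2 × 2,501.2 × 321 × 28.32) ≈ 6743.546.

TC* ≈ €6,744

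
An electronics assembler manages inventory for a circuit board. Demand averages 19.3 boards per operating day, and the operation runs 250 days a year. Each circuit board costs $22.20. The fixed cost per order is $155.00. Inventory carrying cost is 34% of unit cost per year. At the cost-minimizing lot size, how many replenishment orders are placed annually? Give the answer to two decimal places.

Annual demand D = 19.3 × 250 = 4,825.
Holding cost H = 0.34 × $22.20 = $7.5480 per unit per year.
Q* = √(2DS/H) = √(2 × 4,825 × 155 / 7.548) ≈ 445.16.
Orders per year = D / Q* = 4,825 / 445.16 ≈ 10.839.

N ≈ 10.84 orders per year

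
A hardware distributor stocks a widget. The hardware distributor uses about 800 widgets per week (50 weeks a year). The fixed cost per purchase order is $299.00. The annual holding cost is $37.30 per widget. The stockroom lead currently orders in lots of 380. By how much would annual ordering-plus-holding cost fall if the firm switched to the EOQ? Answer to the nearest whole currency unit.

Extra cost ≈ $8,691 per year

Annual demand D = 800 × 50 = 40,000.
EOQ = √(2DS/H) = √(2 × 40,000 × 299 / 37.3) ≈ 800.80.
Cost at Q* = (D/Q*)S + (Q*/2)H = √(2DSH) ≈ $29,869.98.
Cost at Q = 380: (40,000/380)×299 + (380/2)×37.3 = $31,473.68 + $7,087.00 = $38,560.68.
Excess = $38,560.68 − $29,869.98 = $8,690.70.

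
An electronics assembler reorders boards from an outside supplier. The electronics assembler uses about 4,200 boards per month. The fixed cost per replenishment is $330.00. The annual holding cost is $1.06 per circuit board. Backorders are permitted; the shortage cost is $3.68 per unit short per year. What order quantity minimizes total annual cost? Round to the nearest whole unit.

Annual demand D = 4,200 × 12 = 50,400.
With planned backorders, Q* = √(2DS/H) · √((H+B)/B).
√(2DS/H) = √(2 × 50,400 × 330 / 1.06) = 5601.886.
√((H+B)/B) = √((1.06+3.68)/3.68) = 1.1349.
Q* ≈ 6357.693.

Q* ≈ 6,358 boards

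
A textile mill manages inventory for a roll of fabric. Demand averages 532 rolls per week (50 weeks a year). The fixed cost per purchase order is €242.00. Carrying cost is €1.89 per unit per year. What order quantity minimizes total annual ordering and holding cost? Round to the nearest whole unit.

Q* ≈ 2,610 rolls

Annual demand D = 532 × 50 = 26,600.
EOQ = √(2DS / H) = √(2 × 26,600 × 242 / 1.89).
= √(12,874,400 / 1.89) = √6,811,851.8519 ≈ 2609.952.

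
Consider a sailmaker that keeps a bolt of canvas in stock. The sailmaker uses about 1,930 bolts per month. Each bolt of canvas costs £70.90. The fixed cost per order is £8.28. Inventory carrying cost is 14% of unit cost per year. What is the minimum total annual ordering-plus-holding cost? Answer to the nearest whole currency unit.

Annual demand D = 1,930 × 12 = 23,160.
Holding cost H = 0.14 × £70.90 = £9.9260 per unit per year.
The optimal lot size = √(2DS/H) = √(2 × 23,160 × 8.28 / 9.926) ≈ 196.57.
At Q*, ordering cost (D/Q*)S equals holding cost (Q*/2)H, each = √(DSH/2).
Minimum total = √(2DSH) = √(2 × 23,160 × 8.28 × 9.926) ≈ 1951.132.

TC* ≈ £1,951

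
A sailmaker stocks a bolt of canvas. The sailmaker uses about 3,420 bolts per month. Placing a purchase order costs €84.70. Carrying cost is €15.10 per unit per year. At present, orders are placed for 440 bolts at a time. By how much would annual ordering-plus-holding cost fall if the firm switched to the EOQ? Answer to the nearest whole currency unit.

Annual demand D = 3,420 × 12 = 41,040.
EOQ = √(2DS/H) = √(2 × 41,040 × 84.7 / 15.1) ≈ 678.53.
Cost at Q* = (D/Q*)S + (Q*/2)H = √(2DSH) ≈ €10,245.87.
Cost at Q = 440: (41,040/440)×84.7 + (440/2)×15.1 = €7,900.20 + €3,322.00 = €11,222.20.
Excess = €11,222.20 − €10,245.87 = €976.33.

Extra cost ≈ €976 per year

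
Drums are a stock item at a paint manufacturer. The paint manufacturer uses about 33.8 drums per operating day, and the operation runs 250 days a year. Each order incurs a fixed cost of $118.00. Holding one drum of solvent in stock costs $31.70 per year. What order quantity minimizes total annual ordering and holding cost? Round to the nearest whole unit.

Annual demand D = 33.8 × 250 = 8,450.
EOQ = √(2DS / H) = √(2 × 8,450 × 118 / 31.7).
= √(1,994,200 / 31.7) = √62,908.5174 ≈ 250.816.

Q* ≈ 251 drums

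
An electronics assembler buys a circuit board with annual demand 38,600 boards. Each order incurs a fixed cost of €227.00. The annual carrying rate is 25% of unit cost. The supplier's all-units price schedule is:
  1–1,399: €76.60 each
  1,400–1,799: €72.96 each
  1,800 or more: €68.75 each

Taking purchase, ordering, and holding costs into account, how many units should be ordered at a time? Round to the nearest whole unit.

Holding cost per unit per year at price C is H = 0.25·C.
Candidates are each tier's EOQ (if it falls in that tier) and each price-break quantity.
EOQ at €76.60 = 956.6 (feasible in tier 1): TC = 38,600×€76.60 + (38,600/956.6)×227 + (956.6/2)×0.25×€76.60 = €2,975,079.18.
EOQ at €72.96 = 980.2 < 1400, so use break Q=1400: TC = 38,600×€72.96 + (38,600/1400.0)×227 + (1400.0/2)×0.25×€72.96 = €2,835,282.71.
EOQ at €68.75 = 1009.8 < 1800, so use break Q=1800: TC = 38,600×€68.75 + (38,600/1800.0)×227 + (1800.0/2)×0.25×€68.75 = €2,674,086.64.
Lowest total cost is €2,674,086.64 at Q = 1800.0.

Q* ≈ 1,800 boards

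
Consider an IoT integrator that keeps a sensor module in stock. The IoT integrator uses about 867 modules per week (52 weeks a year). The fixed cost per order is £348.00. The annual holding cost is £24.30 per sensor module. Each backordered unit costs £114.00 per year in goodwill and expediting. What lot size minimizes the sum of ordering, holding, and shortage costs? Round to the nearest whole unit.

Q* ≈ 1,252 modules

Annual demand D = 867 × 52 = 45,084.
With planned backorders, Q* = √(2DS/H) · √((H+B)/B).
√(2DS/H) = √(2 × 45,084 × 348 / 24.3) = 1136.352.
√((H+B)/B) = √((24.3+114)/114) = 1.1014.
Q* ≈ 1251.617.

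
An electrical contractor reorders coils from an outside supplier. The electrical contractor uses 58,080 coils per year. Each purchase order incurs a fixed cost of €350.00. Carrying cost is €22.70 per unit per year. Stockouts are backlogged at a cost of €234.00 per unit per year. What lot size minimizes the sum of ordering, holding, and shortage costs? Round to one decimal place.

Q* ≈ 1,401.7 coils

With planned backorders, Q* = √(2DS/H) · √((H+B)/B).
√(2DS/H) = √(2 × 58,080 × 350 / 22.7) = 1338.287.
√((H+B)/B) = √((22.7+234)/234) = 1.0474.
Q* ≈ 1401.698.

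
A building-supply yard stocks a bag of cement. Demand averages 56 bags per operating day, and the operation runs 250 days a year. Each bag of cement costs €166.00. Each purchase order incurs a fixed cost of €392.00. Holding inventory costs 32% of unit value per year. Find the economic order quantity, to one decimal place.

Annual demand D = 56 × 250 = 14,000.
Holding cost H = 0.32 × €166.00 = €53.1200 per unit per year.
EOQ = √(2DS / H) = √(2 × 14,000 × 392 / 53.12).
= √(10,976,000 / 53.12) = √206,626.506 ≈ 454.562.

Q* ≈ 454.6 bags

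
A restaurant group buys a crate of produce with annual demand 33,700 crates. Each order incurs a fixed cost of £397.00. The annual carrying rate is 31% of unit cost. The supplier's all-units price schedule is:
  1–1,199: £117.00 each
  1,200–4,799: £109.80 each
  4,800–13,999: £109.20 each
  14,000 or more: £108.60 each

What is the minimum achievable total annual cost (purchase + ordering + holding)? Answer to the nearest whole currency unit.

TC* ≈ £3,731,832

Holding cost per unit per year at price C is H = 0.31·C.
Evaluate total cost at each tier's feasible EOQ or, if the EOQ is below the tier, at the tier's minimum quantity.
EOQ at £117.00 = 858.9 (feasible in tier 1): TC = 33,700×£117.00 + (33,700/858.9)×397 + (858.9/2)×0.31×£117.00 = £3,974,052.94.
EOQ at £109.80 = 886.6 < 1200, so use break Q=1200: TC = 33,700×£109.80 + (33,700/1200.0)×397 + (1200.0/2)×0.31×£109.80 = £3,731,831.88.
EOQ at £109.20 = 889.1 < 4800, so use break Q=4800: TC = 33,700×£109.20 + (33,700/4800.0)×397 + (4800.0/2)×0.31×£109.20 = £3,764,072.07.
EOQ at £108.60 = 891.5 < 14000, so use break Q=14000: TC = 33,700×£108.60 + (33,700/14000.0)×397 + (14000.0/2)×0.31×£108.60 = £3,896,437.64.
Lowest total cost among the candidates is at Q = 1200.0.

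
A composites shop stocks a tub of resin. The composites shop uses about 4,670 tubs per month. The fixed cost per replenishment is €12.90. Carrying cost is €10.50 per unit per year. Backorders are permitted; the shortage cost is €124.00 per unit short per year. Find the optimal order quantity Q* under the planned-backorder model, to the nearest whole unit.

Annual demand D = 4,670 × 12 = 56,040.
With planned backorders, Q* = √(2DS/H) · √((H+B)/B).
√(2DS/H) = √(2 × 56,040 × 12.9 / 10.5) = 371.077.
√((H+B)/B) = √((10.5+124)/124) = 1.0415.
Q* ≈ 386.469.

Q* ≈ 386 tubs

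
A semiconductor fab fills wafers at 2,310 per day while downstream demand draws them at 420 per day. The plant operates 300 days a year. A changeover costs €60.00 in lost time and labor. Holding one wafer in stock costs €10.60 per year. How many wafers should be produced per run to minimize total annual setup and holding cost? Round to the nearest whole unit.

Q* ≈ 1,320 wafers

Annual demand D = 420 × 300 = 126,000.
Production build-up factor (1 − d/p) = 1 − 420/2,310 = 0.8182.
Q* = √(2DS / (H(1 − d/p))) = √(2 × 126,000 × 60 / (10.6 × 0.8182)).
= √(15,120,000 / 8.6727) ≈ 1320.377.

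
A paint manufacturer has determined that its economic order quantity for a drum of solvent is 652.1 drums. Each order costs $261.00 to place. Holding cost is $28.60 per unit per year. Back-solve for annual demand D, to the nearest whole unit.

D ≈ 23,298 drums per year

The basic EOQ model gives Q* = √(2DS/H); rearrange for the unknown.
From Q* = √(2DS/H): D = Q*²H / (2S) = 652.1² × 28.6 / (2 × 261) = 23298.284.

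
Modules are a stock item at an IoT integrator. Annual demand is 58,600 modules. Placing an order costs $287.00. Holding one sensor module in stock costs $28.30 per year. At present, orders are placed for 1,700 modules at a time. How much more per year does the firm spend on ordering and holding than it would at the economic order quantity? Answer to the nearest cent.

Extra cost ≈ $3,095.02 per year

EOQ = √(2DS/H) = √(2 × 58,600 × 287 / 28.3) ≈ 1090.21.
Cost at Q* = (D/Q*)S + (Q*/2)H = √(2DSH) ≈ $30,853.04.
Cost at Q = 1,700: (58,600/1,700)×287 + (1,700/2)×28.3 = $9,893.06 + $24,055.00 = $33,948.06.
Excess = $33,948.06 − $30,853.04 = $3,095.02.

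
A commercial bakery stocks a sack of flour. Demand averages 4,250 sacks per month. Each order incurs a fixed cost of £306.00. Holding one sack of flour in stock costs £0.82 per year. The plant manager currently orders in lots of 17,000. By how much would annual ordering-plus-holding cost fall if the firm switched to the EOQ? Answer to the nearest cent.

Annual demand D = 4,250 × 12 = 51,000.
EOQ = √(2DS/H) = √(2 × 51,000 × 306 / 0.82) ≈ 6169.56.
Cost at Q* = (D/Q*)S + (Q*/2)H = √(2DSH) ≈ £5,059.04.
Cost at Q = 17,000: (51,000/17,000)×306 + (17,000/2)×0.82 = £918.00 + £6,970.00 = £7,888.00.
Excess = £7,888.00 − £5,059.04 = £2,828.96.

Extra cost ≈ £2,828.96 per year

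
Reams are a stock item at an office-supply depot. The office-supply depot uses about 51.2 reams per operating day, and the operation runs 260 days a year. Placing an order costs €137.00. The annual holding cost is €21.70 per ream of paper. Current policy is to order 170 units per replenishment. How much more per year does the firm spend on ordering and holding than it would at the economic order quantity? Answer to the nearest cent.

Annual demand D = 51.2 × 260 = 13,312.
EOQ = √(2DS/H) = √(2 × 13,312 × 137 / 21.7) ≈ 409.98.
Cost at Q* = (D/Q*)S + (Q*/2)H = √(2DSH) ≈ €8,896.66.
Cost at Q = 170: (13,312/170)×137 + (170/2)×21.7 = €10,727.91 + €1,844.50 = €12,572.41.
Excess = €12,572.41 − €8,896.66 = €3,675.75.

Extra cost ≈ €3,675.75 per year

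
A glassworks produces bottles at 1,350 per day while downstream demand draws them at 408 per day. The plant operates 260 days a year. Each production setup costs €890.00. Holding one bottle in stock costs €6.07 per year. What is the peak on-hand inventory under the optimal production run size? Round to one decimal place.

Annual demand D = 408 × 260 = 106,080.
Production build-up factor (1 − d/p) = 1 − 408/1,350 = 0.6978.
Q* = √(2DS / (H(1 − d/p))) = √(2 × 106,080 × 890 / (6.07 × 0.6978)).
= √(188,822,400 / 4.2355) ≈ 6676.884.
Maximum inventory = Q*(1 − d/p) = 6676.884 × 0.6978 ≈ 4658.981.

I_max ≈ 4,659.0 bottles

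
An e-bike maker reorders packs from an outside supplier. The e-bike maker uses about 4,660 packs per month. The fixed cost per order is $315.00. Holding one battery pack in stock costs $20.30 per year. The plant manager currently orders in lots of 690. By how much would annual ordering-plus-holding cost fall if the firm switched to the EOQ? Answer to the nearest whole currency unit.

Extra cost ≈ $5,790 per year

Annual demand D = 4,660 × 12 = 55,920.
EOQ = √(2DS/H) = √(2 × 55,920 × 315 / 20.3) ≈ 1317.36.
Cost at Q* = (D/Q*)S + (Q*/2)H = √(2DSH) ≈ $26,742.49.
Cost at Q = 690: (55,920/690)×315 + (690/2)×20.3 = $25,528.70 + $7,003.50 = $32,532.20.
Excess = $32,532.20 − $26,742.49 = $5,789.70.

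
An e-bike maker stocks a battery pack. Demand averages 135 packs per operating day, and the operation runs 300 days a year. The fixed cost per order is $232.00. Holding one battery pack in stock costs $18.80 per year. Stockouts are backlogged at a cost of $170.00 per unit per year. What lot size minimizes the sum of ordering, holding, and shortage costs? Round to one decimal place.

Q* ≈ 1,053.6 packs

Annual demand D = 135 × 300 = 40,500.
With planned backorders, Q* = √(2DS/H) · √((H+B)/B).
√(2DS/H) = √(2 × 40,500 × 232 / 18.8) = 999.787.
√((H+B)/B) = √((18.8+170)/170) = 1.0538.
Q* ≈ 1053.620.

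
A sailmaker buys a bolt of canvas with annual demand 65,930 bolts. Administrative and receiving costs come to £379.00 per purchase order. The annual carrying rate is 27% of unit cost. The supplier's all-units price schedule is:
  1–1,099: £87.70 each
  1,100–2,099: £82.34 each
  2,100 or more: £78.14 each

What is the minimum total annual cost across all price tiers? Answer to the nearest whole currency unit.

TC* ≈ £5,185,822

Holding cost per unit per year at price C is H = 0.27·C.
Candidates are each tier's EOQ (if it falls in that tier) and each price-break quantity.
Tier 1 (£87.70): EOQ = 1452.8 exceeds tier's upper bound 1099, so this tier is dominated.
EOQ at £82.34 = 1499.3 (feasible in tier 2): TC = 65,930×£82.34 + (65,930/1499.3)×379 + (1499.3/2)×0.27×£82.34 = £5,462,008.36.
EOQ at £78.14 = 1539.1 < 2100, so use break Q=2100: TC = 65,930×£78.14 + (65,930/2100.0)×379 + (2100.0/2)×0.27×£78.14 = £5,185,821.69.
Lowest total cost among the candidates is at Q = 2100.0.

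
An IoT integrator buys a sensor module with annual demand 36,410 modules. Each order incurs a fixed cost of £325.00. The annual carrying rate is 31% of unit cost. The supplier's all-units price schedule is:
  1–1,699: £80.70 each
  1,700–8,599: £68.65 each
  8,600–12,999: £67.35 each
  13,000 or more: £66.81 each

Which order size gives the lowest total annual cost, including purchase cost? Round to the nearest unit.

Q* ≈ 1,700 modules

Holding cost per unit per year at price C is H = 0.31·C.
Candidates are each tier's EOQ (if it falls in that tier) and each price-break quantity.
EOQ at £80.70 = 972.6 (feasible in tier 1): TC = 36,410×£80.70 + (36,410/972.6)×325 + (972.6/2)×0.31×£80.70 = £2,962,619.38.
EOQ at £68.65 = 1054.5 < 1700, so use break Q=1700: TC = 36,410×£68.65 + (36,410/1700.0)×325 + (1700.0/2)×0.31×£68.65 = £2,524,596.51.
EOQ at £67.35 = 1064.7 < 8600, so use break Q=8600: TC = 36,410×£67.35 + (36,410/8600.0)×325 + (8600.0/2)×0.31×£67.35 = £2,543,367.01.
EOQ at £66.81 = 1069.0 < 13000, so use break Q=13000: TC = 36,410×£66.81 + (36,410/13000.0)×325 + (13000.0/2)×0.31×£66.81 = £2,568,084.50.
Lowest total cost is £2,524,596.51 at Q = 1700.0.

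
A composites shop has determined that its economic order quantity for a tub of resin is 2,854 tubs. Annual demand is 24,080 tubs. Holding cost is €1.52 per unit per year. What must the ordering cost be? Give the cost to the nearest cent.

S ≈ €257.08

Squaring Q* = √(2DS/H) gives Q*² = 2DS/H.
From Q* = √(2DS/H): S = Q*²H / (2D) = 2,854² × 1.52 / (2 × 24,080) = 257.0781.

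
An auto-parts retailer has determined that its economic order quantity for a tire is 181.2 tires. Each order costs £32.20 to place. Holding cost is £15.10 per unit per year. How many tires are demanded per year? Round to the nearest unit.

Invert the EOQ relation Q*² = 2DS/H.
From Q* = √(2DS/H): D = Q*²H / (2S) = 181.2² × 15.1 / (2 × 32.2) = 7698.524.

D ≈ 7,699 tires per year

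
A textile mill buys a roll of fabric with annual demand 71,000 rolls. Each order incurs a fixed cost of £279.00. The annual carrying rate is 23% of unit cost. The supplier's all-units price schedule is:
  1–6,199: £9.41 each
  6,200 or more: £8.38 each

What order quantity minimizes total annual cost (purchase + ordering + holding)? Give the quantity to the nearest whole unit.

Holding cost per unit per year at price C is H = 0.23·C.
For each price level, check whether its EOQ is feasible; otherwise the best quantity at that price is the breakpoint.
EOQ at £9.41 = 4278.5 (feasible in tier 1): TC = 71,000×£9.41 + (71,000/4278.5)×279 + (4278.5/2)×0.23×£9.41 = £677,369.87.
EOQ at £8.38 = 4533.8 < 6200, so use break Q=6200: TC = 71,000×£8.38 + (71,000/6200.0)×279 + (6200.0/2)×0.23×£8.38 = £604,149.94.
Lowest total cost is £604,149.94 at Q = 6200.0.

Q* ≈ 6,200 rolls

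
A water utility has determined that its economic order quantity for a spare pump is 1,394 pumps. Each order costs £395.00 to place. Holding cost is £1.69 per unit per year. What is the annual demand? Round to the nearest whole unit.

D ≈ 4,157 pumps per year

Squaring Q* = √(2DS/H) gives Q*² = 2DS/H.
From Q* = √(2DS/H): D = Q*²H / (2S) = 1,394² × 1.69 / (2 × 395) = 4157.049.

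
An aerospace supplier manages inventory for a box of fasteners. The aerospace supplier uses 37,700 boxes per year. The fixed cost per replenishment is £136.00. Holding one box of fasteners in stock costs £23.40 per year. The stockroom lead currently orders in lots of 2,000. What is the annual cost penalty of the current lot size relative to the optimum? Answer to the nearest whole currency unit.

Extra cost ≈ £10,473 per year

EOQ = √(2DS/H) = √(2 × 37,700 × 136 / 23.4) ≈ 661.98.
Cost at Q* = (D/Q*)S + (Q*/2)H = √(2DSH) ≈ £15,490.42.
Cost at Q = 2,000: (37,700/2,000)×136 + (2,000/2)×23.4 = £2,563.60 + £23,400.00 = £25,963.60.
Excess = £25,963.60 − £15,490.42 = £10,473.18.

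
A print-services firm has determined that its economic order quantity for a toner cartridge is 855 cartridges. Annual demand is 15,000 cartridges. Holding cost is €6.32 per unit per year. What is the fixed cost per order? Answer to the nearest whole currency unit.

Squaring Q* = √(2DS/H) gives Q*² = 2DS/H.
From Q* = √(2DS/H): S = Q*²H / (2D) = 855² × 6.32 / (2 × 15,000) = 154.0026.

S ≈ €154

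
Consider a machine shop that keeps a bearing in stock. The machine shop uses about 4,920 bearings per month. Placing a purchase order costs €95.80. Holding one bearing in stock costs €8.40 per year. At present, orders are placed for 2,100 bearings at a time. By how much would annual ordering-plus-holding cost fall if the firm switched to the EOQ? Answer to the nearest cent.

Extra cost ≈ €1,765.46 per year

Annual demand D = 4,920 × 12 = 59,040.
EOQ = √(2DS/H) = √(2 × 59,040 × 95.8 / 8.4) ≈ 1160.46.
Cost at Q* = (D/Q*)S + (Q*/2)H = √(2DSH) ≈ €9,747.89.
Cost at Q = 2,100: (59,040/2,100)×95.8 + (2,100/2)×8.4 = €2,693.35 + €8,820.00 = €11,513.35.
Excess = €11,513.35 − €9,747.89 = €1,765.46.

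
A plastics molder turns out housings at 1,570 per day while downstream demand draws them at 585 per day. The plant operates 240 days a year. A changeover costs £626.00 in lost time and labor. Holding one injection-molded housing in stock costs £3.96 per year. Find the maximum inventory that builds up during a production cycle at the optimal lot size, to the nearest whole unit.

Annual demand D = 585 × 240 = 140,400.
Production build-up factor (1 − d/p) = 1 − 585/1,570 = 0.6274.
Q* = √(2DS / (H(1 − d/p))) = √(2 × 140,400 × 626 / (3.96 × 0.6274)).
= √(175,780,800 / 2.4845) ≈ 8411.430.
Maximum inventory = Q*(1 − d/p) = 8411.430 × 0.6274 ≈ 5277.235.

I_max ≈ 5,277 housings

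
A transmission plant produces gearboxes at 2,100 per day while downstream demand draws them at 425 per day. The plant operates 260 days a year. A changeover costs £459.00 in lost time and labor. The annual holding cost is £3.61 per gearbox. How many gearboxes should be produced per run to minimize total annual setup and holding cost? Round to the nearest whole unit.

Q* ≈ 5,935 gearboxes

Annual demand D = 425 × 260 = 110,500.
Production build-up factor (1 − d/p) = 1 − 425/2,100 = 0.7976.
Q* = √(2DS / (H(1 − d/p))) = √(2 × 110,500 × 459 / (3.61 × 0.7976)).
= √(101,439,000 / 2.8794) ≈ 5935.415.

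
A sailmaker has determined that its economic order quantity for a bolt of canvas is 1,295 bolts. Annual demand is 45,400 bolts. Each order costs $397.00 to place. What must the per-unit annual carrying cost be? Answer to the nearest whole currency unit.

Invert the EOQ relation Q*² = 2DS/H.
From Q* = √(2DS/H): H = 2DS / Q*² = 2 × 45,400 × 397 / 1,295² = 21.4950.

H ≈ $21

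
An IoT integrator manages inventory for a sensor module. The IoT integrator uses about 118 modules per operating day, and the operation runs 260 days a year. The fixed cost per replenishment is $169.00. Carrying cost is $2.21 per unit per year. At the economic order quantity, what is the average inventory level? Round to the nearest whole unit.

Annual demand D = 118 × 260 = 30,680.
Q* = √(2DS/H) = √(2 × 30,680 × 169 / 2.21) ≈ 2166.16.
Average inventory = Q*/2 ≈ 2166.16 / 2 = 1083.078.

Average inventory ≈ 1,083 modules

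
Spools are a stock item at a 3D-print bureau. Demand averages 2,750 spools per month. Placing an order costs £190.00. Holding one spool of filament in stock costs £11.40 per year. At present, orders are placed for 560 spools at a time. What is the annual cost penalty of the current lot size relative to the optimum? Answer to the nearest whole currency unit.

Extra cost ≈ £2,432 per year

Annual demand D = 2,750 × 12 = 33,000.
EOQ = √(2DS/H) = √(2 × 33,000 × 190 / 11.4) ≈ 1048.81.
Cost at Q* = (D/Q*)S + (Q*/2)H = √(2DSH) ≈ £11,956.42.
Cost at Q = 560: (33,000/560)×190 + (560/2)×11.4 = £11,196.43 + £3,192.00 = £14,388.43.
Excess = £14,388.43 − £11,956.42 = £2,432.01.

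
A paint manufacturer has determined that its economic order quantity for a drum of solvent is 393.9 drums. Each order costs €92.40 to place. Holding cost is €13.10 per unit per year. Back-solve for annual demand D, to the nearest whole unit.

D ≈ 10,999 drums per year

Invert the EOQ relation Q*² = 2DS/H.
From Q* = √(2DS/H): D = Q*²H / (2S) = 393.9² × 13.1 / (2 × 92.4) = 10998.698.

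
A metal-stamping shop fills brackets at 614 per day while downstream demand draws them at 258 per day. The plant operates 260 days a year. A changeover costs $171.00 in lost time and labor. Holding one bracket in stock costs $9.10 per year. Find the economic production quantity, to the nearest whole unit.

Q* ≈ 2,085 brackets

Annual demand D = 258 × 260 = 67,080.
Production build-up factor (1 − d/p) = 1 − 258/614 = 0.5798.
Q* = √(2DS / (H(1 − d/p))) = √(2 × 67,080 × 171 / (9.1 × 0.5798)).
= √(22,941,360 / 5.2762) ≈ 2085.202.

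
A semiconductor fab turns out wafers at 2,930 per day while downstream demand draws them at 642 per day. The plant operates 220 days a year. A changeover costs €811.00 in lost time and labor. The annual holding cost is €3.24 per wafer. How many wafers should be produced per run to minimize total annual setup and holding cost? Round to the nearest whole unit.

Q* ≈ 9,516 wafers

Annual demand D = 642 × 220 = 141,240.
Production build-up factor (1 − d/p) = 1 − 642/2,930 = 0.7809.
Q* = √(2DS / (H(1 − d/p))) = √(2 × 141,240 × 811 / (3.24 × 0.7809)).
= √(229,091,280 / 2.5301) ≈ 9515.631.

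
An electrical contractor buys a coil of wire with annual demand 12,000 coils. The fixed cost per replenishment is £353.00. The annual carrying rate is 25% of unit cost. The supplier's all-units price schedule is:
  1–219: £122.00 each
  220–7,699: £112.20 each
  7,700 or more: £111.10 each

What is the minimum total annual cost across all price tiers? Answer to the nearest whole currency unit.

Holding cost per unit per year at price C is H = 0.25·C.
Candidates are each tier's EOQ (if it falls in that tier) and each price-break quantity.
Tier 1 (£122.00): EOQ = 527.0 exceeds tier's upper bound 219, so this tier is dominated.
EOQ at £112.20 = 549.6 (feasible in tier 2): TC = 12,000×£112.20 + (12,000/549.6)×353 + (549.6/2)×0.25×£112.20 = £1,361,815.56.
EOQ at £111.10 = 552.3 < 7700, so use break Q=7700: TC = 12,000×£111.10 + (12,000/7700.0)×353 + (7700.0/2)×0.25×£111.10 = £1,440,683.88.
Lowest total cost among the candidates is at Q = 549.6.

TC* ≈ £1,361,816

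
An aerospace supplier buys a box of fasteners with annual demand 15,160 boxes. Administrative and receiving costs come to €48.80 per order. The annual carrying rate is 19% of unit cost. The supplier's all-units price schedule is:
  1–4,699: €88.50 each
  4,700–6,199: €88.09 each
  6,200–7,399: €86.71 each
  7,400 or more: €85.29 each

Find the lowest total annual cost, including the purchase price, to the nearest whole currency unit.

Holding cost per unit per year at price C is H = 0.19·C.
For each price level, check whether its EOQ is feasible; otherwise the best quantity at that price is the breakpoint.
EOQ at €88.50 = 296.6 (feasible in tier 1): TC = 15,160×€88.50 + (15,160/296.6)×48.8 + (296.6/2)×0.19×€88.50 = €1,346,647.96.
EOQ at €88.09 = 297.3 < 4700, so use break Q=4700: TC = 15,160×€88.09 + (15,160/4700.0)×48.8 + (4700.0/2)×0.19×€88.09 = €1,374,933.99.
EOQ at €86.71 = 299.7 < 6200, so use break Q=6200: TC = 15,160×€86.71 + (15,160/6200.0)×48.8 + (6200.0/2)×0.19×€86.71 = €1,365,715.11.
EOQ at €85.29 = 302.2 < 7400, so use break Q=7400: TC = 15,160×€85.29 + (15,160/7400.0)×48.8 + (7400.0/2)×0.19×€85.29 = €1,353,055.24.
Lowest total cost among the candidates is at Q = 296.6.

TC* ≈ €1,346,648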